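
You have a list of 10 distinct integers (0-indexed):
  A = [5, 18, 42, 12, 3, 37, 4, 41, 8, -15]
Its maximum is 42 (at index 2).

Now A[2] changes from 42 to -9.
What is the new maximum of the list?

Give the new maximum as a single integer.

Old max = 42 (at index 2)
Change: A[2] 42 -> -9
Changed element WAS the max -> may need rescan.
  Max of remaining elements: 41
  New max = max(-9, 41) = 41

Answer: 41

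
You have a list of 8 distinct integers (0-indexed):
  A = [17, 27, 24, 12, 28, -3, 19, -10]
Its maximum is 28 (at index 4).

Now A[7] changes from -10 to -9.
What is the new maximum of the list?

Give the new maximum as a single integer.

Answer: 28

Derivation:
Old max = 28 (at index 4)
Change: A[7] -10 -> -9
Changed element was NOT the old max.
  New max = max(old_max, new_val) = max(28, -9) = 28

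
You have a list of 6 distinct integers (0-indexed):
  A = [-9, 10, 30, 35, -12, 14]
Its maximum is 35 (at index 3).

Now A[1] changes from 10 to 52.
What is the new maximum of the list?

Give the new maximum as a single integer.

Old max = 35 (at index 3)
Change: A[1] 10 -> 52
Changed element was NOT the old max.
  New max = max(old_max, new_val) = max(35, 52) = 52

Answer: 52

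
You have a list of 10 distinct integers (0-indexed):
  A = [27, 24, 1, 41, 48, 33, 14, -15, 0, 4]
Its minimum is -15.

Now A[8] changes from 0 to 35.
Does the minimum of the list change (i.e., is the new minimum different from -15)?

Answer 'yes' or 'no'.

Old min = -15
Change: A[8] 0 -> 35
Changed element was NOT the min; min changes only if 35 < -15.
New min = -15; changed? no

Answer: no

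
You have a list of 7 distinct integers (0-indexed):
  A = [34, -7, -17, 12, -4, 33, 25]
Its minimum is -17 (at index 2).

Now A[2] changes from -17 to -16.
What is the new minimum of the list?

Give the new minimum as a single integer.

Answer: -16

Derivation:
Old min = -17 (at index 2)
Change: A[2] -17 -> -16
Changed element WAS the min. Need to check: is -16 still <= all others?
  Min of remaining elements: -7
  New min = min(-16, -7) = -16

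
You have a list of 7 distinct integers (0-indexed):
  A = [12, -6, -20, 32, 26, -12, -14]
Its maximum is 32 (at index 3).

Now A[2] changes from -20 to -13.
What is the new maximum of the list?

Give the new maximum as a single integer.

Answer: 32

Derivation:
Old max = 32 (at index 3)
Change: A[2] -20 -> -13
Changed element was NOT the old max.
  New max = max(old_max, new_val) = max(32, -13) = 32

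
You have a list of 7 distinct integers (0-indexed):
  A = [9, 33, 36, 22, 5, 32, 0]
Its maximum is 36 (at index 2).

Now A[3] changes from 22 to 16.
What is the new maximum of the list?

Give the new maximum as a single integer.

Answer: 36

Derivation:
Old max = 36 (at index 2)
Change: A[3] 22 -> 16
Changed element was NOT the old max.
  New max = max(old_max, new_val) = max(36, 16) = 36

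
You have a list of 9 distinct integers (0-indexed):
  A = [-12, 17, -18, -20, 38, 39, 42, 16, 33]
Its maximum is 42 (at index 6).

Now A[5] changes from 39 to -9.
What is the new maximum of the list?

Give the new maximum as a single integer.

Answer: 42

Derivation:
Old max = 42 (at index 6)
Change: A[5] 39 -> -9
Changed element was NOT the old max.
  New max = max(old_max, new_val) = max(42, -9) = 42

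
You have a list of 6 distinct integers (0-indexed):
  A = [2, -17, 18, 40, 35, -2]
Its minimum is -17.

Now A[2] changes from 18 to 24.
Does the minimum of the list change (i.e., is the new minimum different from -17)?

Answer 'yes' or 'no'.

Old min = -17
Change: A[2] 18 -> 24
Changed element was NOT the min; min changes only if 24 < -17.
New min = -17; changed? no

Answer: no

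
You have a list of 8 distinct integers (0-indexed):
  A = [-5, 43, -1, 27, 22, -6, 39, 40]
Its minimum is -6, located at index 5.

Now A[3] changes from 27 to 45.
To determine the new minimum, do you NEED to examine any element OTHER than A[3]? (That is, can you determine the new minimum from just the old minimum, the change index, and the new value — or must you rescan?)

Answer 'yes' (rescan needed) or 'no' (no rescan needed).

Old min = -6 at index 5
Change at index 3: 27 -> 45
Index 3 was NOT the min. New min = min(-6, 45). No rescan of other elements needed.
Needs rescan: no

Answer: no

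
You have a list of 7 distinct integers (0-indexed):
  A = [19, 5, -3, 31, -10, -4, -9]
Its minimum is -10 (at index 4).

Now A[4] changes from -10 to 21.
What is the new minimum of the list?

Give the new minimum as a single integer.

Old min = -10 (at index 4)
Change: A[4] -10 -> 21
Changed element WAS the min. Need to check: is 21 still <= all others?
  Min of remaining elements: -9
  New min = min(21, -9) = -9

Answer: -9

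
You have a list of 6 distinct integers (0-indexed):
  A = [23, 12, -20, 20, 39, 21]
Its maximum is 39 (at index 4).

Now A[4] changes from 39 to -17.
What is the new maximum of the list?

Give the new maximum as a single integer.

Old max = 39 (at index 4)
Change: A[4] 39 -> -17
Changed element WAS the max -> may need rescan.
  Max of remaining elements: 23
  New max = max(-17, 23) = 23

Answer: 23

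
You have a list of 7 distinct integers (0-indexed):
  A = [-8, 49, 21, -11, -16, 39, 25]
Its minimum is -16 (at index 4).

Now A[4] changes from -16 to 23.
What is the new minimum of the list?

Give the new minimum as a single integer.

Old min = -16 (at index 4)
Change: A[4] -16 -> 23
Changed element WAS the min. Need to check: is 23 still <= all others?
  Min of remaining elements: -11
  New min = min(23, -11) = -11

Answer: -11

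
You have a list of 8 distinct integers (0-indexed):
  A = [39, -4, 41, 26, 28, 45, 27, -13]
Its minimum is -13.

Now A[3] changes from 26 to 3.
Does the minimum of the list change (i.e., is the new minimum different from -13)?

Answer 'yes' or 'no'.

Answer: no

Derivation:
Old min = -13
Change: A[3] 26 -> 3
Changed element was NOT the min; min changes only if 3 < -13.
New min = -13; changed? no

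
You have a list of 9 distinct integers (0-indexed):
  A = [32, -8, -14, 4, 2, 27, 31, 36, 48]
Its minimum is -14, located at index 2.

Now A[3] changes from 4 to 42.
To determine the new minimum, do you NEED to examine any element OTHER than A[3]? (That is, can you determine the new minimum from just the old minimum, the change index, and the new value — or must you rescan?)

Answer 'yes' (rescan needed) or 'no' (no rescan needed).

Old min = -14 at index 2
Change at index 3: 4 -> 42
Index 3 was NOT the min. New min = min(-14, 42). No rescan of other elements needed.
Needs rescan: no

Answer: no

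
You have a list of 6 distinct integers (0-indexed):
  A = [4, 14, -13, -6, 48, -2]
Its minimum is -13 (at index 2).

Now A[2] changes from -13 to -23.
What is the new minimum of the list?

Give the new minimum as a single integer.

Answer: -23

Derivation:
Old min = -13 (at index 2)
Change: A[2] -13 -> -23
Changed element WAS the min. Need to check: is -23 still <= all others?
  Min of remaining elements: -6
  New min = min(-23, -6) = -23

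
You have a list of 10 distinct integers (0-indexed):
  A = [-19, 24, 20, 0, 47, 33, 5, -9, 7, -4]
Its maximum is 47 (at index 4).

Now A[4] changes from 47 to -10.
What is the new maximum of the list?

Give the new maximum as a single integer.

Old max = 47 (at index 4)
Change: A[4] 47 -> -10
Changed element WAS the max -> may need rescan.
  Max of remaining elements: 33
  New max = max(-10, 33) = 33

Answer: 33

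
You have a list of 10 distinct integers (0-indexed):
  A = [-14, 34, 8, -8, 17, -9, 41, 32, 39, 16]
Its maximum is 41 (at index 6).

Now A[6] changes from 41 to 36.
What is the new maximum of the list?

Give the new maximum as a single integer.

Answer: 39

Derivation:
Old max = 41 (at index 6)
Change: A[6] 41 -> 36
Changed element WAS the max -> may need rescan.
  Max of remaining elements: 39
  New max = max(36, 39) = 39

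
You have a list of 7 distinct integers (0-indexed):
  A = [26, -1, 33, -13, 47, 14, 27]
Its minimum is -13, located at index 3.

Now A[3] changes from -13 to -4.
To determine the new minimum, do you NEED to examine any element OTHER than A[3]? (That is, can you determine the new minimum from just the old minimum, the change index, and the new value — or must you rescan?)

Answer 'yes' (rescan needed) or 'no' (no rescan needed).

Answer: yes

Derivation:
Old min = -13 at index 3
Change at index 3: -13 -> -4
Index 3 WAS the min and new value -4 > old min -13. Must rescan other elements to find the new min.
Needs rescan: yes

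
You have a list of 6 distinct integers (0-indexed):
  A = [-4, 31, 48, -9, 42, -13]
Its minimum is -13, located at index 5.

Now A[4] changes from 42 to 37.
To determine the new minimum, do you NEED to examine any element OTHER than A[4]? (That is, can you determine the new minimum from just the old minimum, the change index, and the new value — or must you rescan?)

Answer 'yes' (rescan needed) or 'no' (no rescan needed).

Old min = -13 at index 5
Change at index 4: 42 -> 37
Index 4 was NOT the min. New min = min(-13, 37). No rescan of other elements needed.
Needs rescan: no

Answer: no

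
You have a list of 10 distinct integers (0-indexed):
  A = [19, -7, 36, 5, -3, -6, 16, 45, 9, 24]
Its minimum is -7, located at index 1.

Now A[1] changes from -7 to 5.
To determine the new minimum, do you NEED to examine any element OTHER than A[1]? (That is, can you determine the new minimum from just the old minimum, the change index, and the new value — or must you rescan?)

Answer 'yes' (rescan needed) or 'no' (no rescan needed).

Answer: yes

Derivation:
Old min = -7 at index 1
Change at index 1: -7 -> 5
Index 1 WAS the min and new value 5 > old min -7. Must rescan other elements to find the new min.
Needs rescan: yes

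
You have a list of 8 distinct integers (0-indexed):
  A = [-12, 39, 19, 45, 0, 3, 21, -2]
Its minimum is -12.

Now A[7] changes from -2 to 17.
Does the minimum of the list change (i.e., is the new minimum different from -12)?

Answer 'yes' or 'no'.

Old min = -12
Change: A[7] -2 -> 17
Changed element was NOT the min; min changes only if 17 < -12.
New min = -12; changed? no

Answer: no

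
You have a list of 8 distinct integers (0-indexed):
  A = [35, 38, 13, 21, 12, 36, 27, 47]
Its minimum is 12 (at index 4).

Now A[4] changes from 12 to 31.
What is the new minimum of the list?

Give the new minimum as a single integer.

Answer: 13

Derivation:
Old min = 12 (at index 4)
Change: A[4] 12 -> 31
Changed element WAS the min. Need to check: is 31 still <= all others?
  Min of remaining elements: 13
  New min = min(31, 13) = 13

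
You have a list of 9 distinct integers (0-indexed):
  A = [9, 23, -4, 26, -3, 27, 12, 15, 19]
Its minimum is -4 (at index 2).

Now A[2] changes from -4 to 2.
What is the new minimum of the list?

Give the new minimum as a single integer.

Answer: -3

Derivation:
Old min = -4 (at index 2)
Change: A[2] -4 -> 2
Changed element WAS the min. Need to check: is 2 still <= all others?
  Min of remaining elements: -3
  New min = min(2, -3) = -3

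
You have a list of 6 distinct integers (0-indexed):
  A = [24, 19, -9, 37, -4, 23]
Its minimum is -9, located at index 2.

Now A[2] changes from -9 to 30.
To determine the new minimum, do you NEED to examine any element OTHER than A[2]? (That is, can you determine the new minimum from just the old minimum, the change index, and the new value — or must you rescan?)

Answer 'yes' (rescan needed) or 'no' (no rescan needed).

Answer: yes

Derivation:
Old min = -9 at index 2
Change at index 2: -9 -> 30
Index 2 WAS the min and new value 30 > old min -9. Must rescan other elements to find the new min.
Needs rescan: yes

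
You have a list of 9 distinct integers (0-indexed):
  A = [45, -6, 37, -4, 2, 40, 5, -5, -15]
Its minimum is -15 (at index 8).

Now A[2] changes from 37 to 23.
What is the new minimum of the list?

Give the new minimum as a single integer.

Answer: -15

Derivation:
Old min = -15 (at index 8)
Change: A[2] 37 -> 23
Changed element was NOT the old min.
  New min = min(old_min, new_val) = min(-15, 23) = -15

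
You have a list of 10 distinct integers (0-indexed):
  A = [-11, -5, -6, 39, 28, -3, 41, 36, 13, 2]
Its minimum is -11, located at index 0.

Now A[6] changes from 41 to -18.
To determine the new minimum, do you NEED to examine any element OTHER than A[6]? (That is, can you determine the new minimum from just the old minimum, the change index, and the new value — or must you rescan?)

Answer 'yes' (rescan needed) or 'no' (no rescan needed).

Answer: no

Derivation:
Old min = -11 at index 0
Change at index 6: 41 -> -18
Index 6 was NOT the min. New min = min(-11, -18). No rescan of other elements needed.
Needs rescan: no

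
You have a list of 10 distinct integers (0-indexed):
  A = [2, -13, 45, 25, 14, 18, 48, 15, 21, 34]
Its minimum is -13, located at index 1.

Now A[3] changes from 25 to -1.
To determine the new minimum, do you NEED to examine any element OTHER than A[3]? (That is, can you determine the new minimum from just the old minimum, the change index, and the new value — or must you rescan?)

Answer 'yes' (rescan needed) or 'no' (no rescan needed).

Old min = -13 at index 1
Change at index 3: 25 -> -1
Index 3 was NOT the min. New min = min(-13, -1). No rescan of other elements needed.
Needs rescan: no

Answer: no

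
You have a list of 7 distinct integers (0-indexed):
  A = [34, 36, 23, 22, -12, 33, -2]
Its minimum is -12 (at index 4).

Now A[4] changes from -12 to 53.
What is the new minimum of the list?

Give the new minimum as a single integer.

Old min = -12 (at index 4)
Change: A[4] -12 -> 53
Changed element WAS the min. Need to check: is 53 still <= all others?
  Min of remaining elements: -2
  New min = min(53, -2) = -2

Answer: -2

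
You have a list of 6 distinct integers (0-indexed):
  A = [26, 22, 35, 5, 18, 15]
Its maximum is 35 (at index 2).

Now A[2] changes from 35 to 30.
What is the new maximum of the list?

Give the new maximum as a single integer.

Old max = 35 (at index 2)
Change: A[2] 35 -> 30
Changed element WAS the max -> may need rescan.
  Max of remaining elements: 26
  New max = max(30, 26) = 30

Answer: 30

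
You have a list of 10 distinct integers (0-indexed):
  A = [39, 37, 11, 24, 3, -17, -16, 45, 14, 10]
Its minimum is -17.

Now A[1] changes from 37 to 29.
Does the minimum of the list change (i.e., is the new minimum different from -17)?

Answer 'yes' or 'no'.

Old min = -17
Change: A[1] 37 -> 29
Changed element was NOT the min; min changes only if 29 < -17.
New min = -17; changed? no

Answer: no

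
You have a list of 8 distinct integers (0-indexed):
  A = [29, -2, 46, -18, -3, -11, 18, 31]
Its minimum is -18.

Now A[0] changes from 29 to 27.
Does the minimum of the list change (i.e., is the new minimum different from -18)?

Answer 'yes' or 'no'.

Old min = -18
Change: A[0] 29 -> 27
Changed element was NOT the min; min changes only if 27 < -18.
New min = -18; changed? no

Answer: no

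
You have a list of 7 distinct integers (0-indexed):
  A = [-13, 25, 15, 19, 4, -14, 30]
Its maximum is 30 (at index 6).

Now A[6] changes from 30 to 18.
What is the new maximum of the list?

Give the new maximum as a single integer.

Answer: 25

Derivation:
Old max = 30 (at index 6)
Change: A[6] 30 -> 18
Changed element WAS the max -> may need rescan.
  Max of remaining elements: 25
  New max = max(18, 25) = 25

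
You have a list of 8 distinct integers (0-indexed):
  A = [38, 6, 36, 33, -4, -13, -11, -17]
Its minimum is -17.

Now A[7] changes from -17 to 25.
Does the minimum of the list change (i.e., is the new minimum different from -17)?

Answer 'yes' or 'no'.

Old min = -17
Change: A[7] -17 -> 25
Changed element was the min; new min must be rechecked.
New min = -13; changed? yes

Answer: yes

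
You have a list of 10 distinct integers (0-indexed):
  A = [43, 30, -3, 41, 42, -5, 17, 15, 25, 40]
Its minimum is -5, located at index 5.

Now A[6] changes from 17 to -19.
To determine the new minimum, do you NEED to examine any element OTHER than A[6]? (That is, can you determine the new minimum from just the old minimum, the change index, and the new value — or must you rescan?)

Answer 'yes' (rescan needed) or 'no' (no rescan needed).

Answer: no

Derivation:
Old min = -5 at index 5
Change at index 6: 17 -> -19
Index 6 was NOT the min. New min = min(-5, -19). No rescan of other elements needed.
Needs rescan: no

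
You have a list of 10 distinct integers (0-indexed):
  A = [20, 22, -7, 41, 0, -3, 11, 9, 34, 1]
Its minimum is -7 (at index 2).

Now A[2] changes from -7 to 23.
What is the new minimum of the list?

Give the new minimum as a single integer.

Answer: -3

Derivation:
Old min = -7 (at index 2)
Change: A[2] -7 -> 23
Changed element WAS the min. Need to check: is 23 still <= all others?
  Min of remaining elements: -3
  New min = min(23, -3) = -3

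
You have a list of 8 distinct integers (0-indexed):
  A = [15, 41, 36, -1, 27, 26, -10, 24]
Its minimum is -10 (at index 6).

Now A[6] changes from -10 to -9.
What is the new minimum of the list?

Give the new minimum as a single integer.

Answer: -9

Derivation:
Old min = -10 (at index 6)
Change: A[6] -10 -> -9
Changed element WAS the min. Need to check: is -9 still <= all others?
  Min of remaining elements: -1
  New min = min(-9, -1) = -9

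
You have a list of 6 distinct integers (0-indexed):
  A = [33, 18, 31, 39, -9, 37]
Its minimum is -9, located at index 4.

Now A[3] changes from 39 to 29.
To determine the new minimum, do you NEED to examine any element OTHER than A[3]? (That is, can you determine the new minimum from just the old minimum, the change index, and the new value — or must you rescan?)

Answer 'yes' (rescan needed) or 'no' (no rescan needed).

Answer: no

Derivation:
Old min = -9 at index 4
Change at index 3: 39 -> 29
Index 3 was NOT the min. New min = min(-9, 29). No rescan of other elements needed.
Needs rescan: no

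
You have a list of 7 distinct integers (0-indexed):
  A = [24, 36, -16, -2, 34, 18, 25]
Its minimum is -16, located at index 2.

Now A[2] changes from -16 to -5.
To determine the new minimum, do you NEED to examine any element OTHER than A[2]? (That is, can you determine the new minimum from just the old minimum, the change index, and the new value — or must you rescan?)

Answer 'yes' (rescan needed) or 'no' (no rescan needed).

Answer: yes

Derivation:
Old min = -16 at index 2
Change at index 2: -16 -> -5
Index 2 WAS the min and new value -5 > old min -16. Must rescan other elements to find the new min.
Needs rescan: yes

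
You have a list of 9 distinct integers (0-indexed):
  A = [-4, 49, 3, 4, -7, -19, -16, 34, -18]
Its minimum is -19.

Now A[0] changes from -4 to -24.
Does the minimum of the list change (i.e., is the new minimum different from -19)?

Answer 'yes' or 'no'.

Answer: yes

Derivation:
Old min = -19
Change: A[0] -4 -> -24
Changed element was NOT the min; min changes only if -24 < -19.
New min = -24; changed? yes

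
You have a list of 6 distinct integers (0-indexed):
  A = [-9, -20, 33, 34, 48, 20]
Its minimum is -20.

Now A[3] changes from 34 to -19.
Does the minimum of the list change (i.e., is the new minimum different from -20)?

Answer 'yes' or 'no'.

Answer: no

Derivation:
Old min = -20
Change: A[3] 34 -> -19
Changed element was NOT the min; min changes only if -19 < -20.
New min = -20; changed? no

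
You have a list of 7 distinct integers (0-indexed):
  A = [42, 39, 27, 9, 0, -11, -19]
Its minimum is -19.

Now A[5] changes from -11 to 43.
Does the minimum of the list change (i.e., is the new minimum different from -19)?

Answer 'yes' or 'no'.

Old min = -19
Change: A[5] -11 -> 43
Changed element was NOT the min; min changes only if 43 < -19.
New min = -19; changed? no

Answer: no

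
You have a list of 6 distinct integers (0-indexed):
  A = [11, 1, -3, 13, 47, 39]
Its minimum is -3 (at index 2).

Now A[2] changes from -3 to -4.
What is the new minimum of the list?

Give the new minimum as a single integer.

Answer: -4

Derivation:
Old min = -3 (at index 2)
Change: A[2] -3 -> -4
Changed element WAS the min. Need to check: is -4 still <= all others?
  Min of remaining elements: 1
  New min = min(-4, 1) = -4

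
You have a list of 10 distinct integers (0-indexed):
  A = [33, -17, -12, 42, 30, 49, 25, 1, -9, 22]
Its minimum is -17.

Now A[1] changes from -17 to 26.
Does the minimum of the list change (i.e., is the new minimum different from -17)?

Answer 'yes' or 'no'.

Old min = -17
Change: A[1] -17 -> 26
Changed element was the min; new min must be rechecked.
New min = -12; changed? yes

Answer: yes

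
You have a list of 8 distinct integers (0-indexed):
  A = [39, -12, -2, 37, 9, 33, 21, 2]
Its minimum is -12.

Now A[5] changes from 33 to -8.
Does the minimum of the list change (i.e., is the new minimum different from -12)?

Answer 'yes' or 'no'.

Old min = -12
Change: A[5] 33 -> -8
Changed element was NOT the min; min changes only if -8 < -12.
New min = -12; changed? no

Answer: no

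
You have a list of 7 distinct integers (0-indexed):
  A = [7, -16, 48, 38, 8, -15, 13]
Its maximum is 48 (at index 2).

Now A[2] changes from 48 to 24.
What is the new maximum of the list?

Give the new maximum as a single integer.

Old max = 48 (at index 2)
Change: A[2] 48 -> 24
Changed element WAS the max -> may need rescan.
  Max of remaining elements: 38
  New max = max(24, 38) = 38

Answer: 38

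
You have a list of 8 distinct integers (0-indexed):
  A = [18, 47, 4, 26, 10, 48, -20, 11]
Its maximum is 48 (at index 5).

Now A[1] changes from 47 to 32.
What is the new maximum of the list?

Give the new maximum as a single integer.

Answer: 48

Derivation:
Old max = 48 (at index 5)
Change: A[1] 47 -> 32
Changed element was NOT the old max.
  New max = max(old_max, new_val) = max(48, 32) = 48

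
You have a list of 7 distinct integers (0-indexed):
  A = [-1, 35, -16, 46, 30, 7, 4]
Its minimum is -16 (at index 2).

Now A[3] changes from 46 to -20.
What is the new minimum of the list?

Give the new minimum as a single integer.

Answer: -20

Derivation:
Old min = -16 (at index 2)
Change: A[3] 46 -> -20
Changed element was NOT the old min.
  New min = min(old_min, new_val) = min(-16, -20) = -20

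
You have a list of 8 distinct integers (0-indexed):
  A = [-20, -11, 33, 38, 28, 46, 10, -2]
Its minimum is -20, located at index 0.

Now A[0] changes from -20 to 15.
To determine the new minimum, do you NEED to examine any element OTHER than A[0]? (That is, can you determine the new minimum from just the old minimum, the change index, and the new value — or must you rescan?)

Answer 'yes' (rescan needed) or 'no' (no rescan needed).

Old min = -20 at index 0
Change at index 0: -20 -> 15
Index 0 WAS the min and new value 15 > old min -20. Must rescan other elements to find the new min.
Needs rescan: yes

Answer: yes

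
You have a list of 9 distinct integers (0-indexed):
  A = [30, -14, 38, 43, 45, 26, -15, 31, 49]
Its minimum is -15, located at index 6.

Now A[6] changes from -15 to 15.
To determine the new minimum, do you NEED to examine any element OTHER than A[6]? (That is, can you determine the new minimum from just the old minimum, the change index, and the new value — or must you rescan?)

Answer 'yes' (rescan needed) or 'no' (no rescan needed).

Answer: yes

Derivation:
Old min = -15 at index 6
Change at index 6: -15 -> 15
Index 6 WAS the min and new value 15 > old min -15. Must rescan other elements to find the new min.
Needs rescan: yes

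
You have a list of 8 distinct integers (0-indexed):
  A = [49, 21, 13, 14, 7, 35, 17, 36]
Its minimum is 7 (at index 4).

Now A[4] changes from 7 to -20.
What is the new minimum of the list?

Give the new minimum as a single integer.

Answer: -20

Derivation:
Old min = 7 (at index 4)
Change: A[4] 7 -> -20
Changed element WAS the min. Need to check: is -20 still <= all others?
  Min of remaining elements: 13
  New min = min(-20, 13) = -20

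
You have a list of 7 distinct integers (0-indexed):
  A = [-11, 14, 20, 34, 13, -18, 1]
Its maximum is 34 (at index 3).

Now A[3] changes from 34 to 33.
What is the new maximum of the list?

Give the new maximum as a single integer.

Answer: 33

Derivation:
Old max = 34 (at index 3)
Change: A[3] 34 -> 33
Changed element WAS the max -> may need rescan.
  Max of remaining elements: 20
  New max = max(33, 20) = 33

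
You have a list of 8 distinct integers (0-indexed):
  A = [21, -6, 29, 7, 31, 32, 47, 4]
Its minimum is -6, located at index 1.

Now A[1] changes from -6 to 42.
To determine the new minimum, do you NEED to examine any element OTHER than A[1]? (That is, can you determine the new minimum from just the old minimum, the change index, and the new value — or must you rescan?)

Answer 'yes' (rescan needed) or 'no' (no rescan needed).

Old min = -6 at index 1
Change at index 1: -6 -> 42
Index 1 WAS the min and new value 42 > old min -6. Must rescan other elements to find the new min.
Needs rescan: yes

Answer: yes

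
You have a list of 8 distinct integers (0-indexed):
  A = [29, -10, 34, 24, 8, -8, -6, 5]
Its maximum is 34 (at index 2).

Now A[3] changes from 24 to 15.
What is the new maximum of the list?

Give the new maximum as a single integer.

Old max = 34 (at index 2)
Change: A[3] 24 -> 15
Changed element was NOT the old max.
  New max = max(old_max, new_val) = max(34, 15) = 34

Answer: 34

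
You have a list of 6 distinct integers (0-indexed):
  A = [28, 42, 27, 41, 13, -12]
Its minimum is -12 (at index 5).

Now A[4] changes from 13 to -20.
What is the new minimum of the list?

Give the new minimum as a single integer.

Old min = -12 (at index 5)
Change: A[4] 13 -> -20
Changed element was NOT the old min.
  New min = min(old_min, new_val) = min(-12, -20) = -20

Answer: -20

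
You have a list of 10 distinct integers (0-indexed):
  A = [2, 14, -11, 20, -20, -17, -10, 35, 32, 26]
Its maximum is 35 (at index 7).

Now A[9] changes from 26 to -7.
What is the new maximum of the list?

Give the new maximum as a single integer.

Answer: 35

Derivation:
Old max = 35 (at index 7)
Change: A[9] 26 -> -7
Changed element was NOT the old max.
  New max = max(old_max, new_val) = max(35, -7) = 35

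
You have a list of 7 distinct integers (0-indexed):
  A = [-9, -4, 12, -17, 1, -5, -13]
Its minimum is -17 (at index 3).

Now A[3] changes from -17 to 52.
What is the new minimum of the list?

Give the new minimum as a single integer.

Answer: -13

Derivation:
Old min = -17 (at index 3)
Change: A[3] -17 -> 52
Changed element WAS the min. Need to check: is 52 still <= all others?
  Min of remaining elements: -13
  New min = min(52, -13) = -13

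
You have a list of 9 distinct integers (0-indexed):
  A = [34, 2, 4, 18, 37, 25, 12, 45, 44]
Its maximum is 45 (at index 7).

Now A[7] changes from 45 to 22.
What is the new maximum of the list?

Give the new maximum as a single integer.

Old max = 45 (at index 7)
Change: A[7] 45 -> 22
Changed element WAS the max -> may need rescan.
  Max of remaining elements: 44
  New max = max(22, 44) = 44

Answer: 44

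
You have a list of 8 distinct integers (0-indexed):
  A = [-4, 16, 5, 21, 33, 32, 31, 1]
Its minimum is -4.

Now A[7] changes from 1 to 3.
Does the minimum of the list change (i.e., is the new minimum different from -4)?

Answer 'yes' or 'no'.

Answer: no

Derivation:
Old min = -4
Change: A[7] 1 -> 3
Changed element was NOT the min; min changes only if 3 < -4.
New min = -4; changed? no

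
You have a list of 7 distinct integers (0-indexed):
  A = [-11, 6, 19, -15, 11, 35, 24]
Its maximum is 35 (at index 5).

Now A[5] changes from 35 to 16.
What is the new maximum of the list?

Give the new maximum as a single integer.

Answer: 24

Derivation:
Old max = 35 (at index 5)
Change: A[5] 35 -> 16
Changed element WAS the max -> may need rescan.
  Max of remaining elements: 24
  New max = max(16, 24) = 24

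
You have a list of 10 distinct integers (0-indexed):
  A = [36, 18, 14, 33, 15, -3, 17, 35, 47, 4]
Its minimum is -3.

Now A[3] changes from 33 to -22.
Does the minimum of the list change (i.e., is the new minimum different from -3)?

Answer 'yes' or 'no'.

Answer: yes

Derivation:
Old min = -3
Change: A[3] 33 -> -22
Changed element was NOT the min; min changes only if -22 < -3.
New min = -22; changed? yes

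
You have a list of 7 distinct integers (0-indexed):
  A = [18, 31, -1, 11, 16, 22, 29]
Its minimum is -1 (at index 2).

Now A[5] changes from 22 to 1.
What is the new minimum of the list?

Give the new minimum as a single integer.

Old min = -1 (at index 2)
Change: A[5] 22 -> 1
Changed element was NOT the old min.
  New min = min(old_min, new_val) = min(-1, 1) = -1

Answer: -1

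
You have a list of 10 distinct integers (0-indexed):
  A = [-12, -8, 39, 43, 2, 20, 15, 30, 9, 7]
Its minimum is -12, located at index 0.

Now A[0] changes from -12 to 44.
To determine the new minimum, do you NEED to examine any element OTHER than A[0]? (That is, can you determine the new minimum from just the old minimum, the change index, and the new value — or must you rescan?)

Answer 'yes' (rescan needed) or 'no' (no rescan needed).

Answer: yes

Derivation:
Old min = -12 at index 0
Change at index 0: -12 -> 44
Index 0 WAS the min and new value 44 > old min -12. Must rescan other elements to find the new min.
Needs rescan: yes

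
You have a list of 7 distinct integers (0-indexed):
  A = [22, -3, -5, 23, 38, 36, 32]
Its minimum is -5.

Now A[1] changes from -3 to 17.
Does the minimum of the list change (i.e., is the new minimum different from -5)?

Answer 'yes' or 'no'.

Old min = -5
Change: A[1] -3 -> 17
Changed element was NOT the min; min changes only if 17 < -5.
New min = -5; changed? no

Answer: no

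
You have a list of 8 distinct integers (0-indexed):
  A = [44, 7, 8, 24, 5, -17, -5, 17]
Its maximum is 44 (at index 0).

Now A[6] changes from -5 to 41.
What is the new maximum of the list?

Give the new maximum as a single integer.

Answer: 44

Derivation:
Old max = 44 (at index 0)
Change: A[6] -5 -> 41
Changed element was NOT the old max.
  New max = max(old_max, new_val) = max(44, 41) = 44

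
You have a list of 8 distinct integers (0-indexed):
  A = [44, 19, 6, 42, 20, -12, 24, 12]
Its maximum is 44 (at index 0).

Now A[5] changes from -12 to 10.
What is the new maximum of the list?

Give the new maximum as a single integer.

Old max = 44 (at index 0)
Change: A[5] -12 -> 10
Changed element was NOT the old max.
  New max = max(old_max, new_val) = max(44, 10) = 44

Answer: 44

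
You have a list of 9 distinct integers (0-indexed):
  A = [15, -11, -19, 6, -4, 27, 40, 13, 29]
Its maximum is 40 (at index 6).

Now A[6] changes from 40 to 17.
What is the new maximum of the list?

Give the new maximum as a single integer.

Answer: 29

Derivation:
Old max = 40 (at index 6)
Change: A[6] 40 -> 17
Changed element WAS the max -> may need rescan.
  Max of remaining elements: 29
  New max = max(17, 29) = 29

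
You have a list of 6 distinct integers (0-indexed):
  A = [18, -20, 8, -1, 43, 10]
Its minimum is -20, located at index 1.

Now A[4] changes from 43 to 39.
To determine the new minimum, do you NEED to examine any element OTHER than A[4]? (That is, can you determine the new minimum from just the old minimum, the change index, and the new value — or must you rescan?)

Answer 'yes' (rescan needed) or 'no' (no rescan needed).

Old min = -20 at index 1
Change at index 4: 43 -> 39
Index 4 was NOT the min. New min = min(-20, 39). No rescan of other elements needed.
Needs rescan: no

Answer: no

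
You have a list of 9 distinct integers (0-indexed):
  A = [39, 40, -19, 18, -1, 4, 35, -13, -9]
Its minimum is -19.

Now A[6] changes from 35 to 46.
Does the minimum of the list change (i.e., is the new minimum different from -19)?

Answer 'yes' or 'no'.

Answer: no

Derivation:
Old min = -19
Change: A[6] 35 -> 46
Changed element was NOT the min; min changes only if 46 < -19.
New min = -19; changed? no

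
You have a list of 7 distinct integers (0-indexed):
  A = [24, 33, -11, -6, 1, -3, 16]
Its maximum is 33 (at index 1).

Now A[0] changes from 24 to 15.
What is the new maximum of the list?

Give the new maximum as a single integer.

Answer: 33

Derivation:
Old max = 33 (at index 1)
Change: A[0] 24 -> 15
Changed element was NOT the old max.
  New max = max(old_max, new_val) = max(33, 15) = 33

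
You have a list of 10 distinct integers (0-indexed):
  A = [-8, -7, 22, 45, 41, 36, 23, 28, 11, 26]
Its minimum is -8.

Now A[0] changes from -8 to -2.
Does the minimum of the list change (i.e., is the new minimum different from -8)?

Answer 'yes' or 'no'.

Old min = -8
Change: A[0] -8 -> -2
Changed element was the min; new min must be rechecked.
New min = -7; changed? yes

Answer: yes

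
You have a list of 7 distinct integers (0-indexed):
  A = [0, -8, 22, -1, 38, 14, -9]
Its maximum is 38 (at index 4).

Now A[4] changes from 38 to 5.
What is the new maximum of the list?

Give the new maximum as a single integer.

Old max = 38 (at index 4)
Change: A[4] 38 -> 5
Changed element WAS the max -> may need rescan.
  Max of remaining elements: 22
  New max = max(5, 22) = 22

Answer: 22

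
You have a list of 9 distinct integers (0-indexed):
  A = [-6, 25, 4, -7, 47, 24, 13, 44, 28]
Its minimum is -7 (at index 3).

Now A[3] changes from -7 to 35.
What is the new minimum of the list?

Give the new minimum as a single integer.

Old min = -7 (at index 3)
Change: A[3] -7 -> 35
Changed element WAS the min. Need to check: is 35 still <= all others?
  Min of remaining elements: -6
  New min = min(35, -6) = -6

Answer: -6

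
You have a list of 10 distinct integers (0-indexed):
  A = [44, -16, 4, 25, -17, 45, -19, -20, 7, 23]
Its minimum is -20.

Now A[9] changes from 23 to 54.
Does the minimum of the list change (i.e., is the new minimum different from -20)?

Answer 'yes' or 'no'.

Old min = -20
Change: A[9] 23 -> 54
Changed element was NOT the min; min changes only if 54 < -20.
New min = -20; changed? no

Answer: no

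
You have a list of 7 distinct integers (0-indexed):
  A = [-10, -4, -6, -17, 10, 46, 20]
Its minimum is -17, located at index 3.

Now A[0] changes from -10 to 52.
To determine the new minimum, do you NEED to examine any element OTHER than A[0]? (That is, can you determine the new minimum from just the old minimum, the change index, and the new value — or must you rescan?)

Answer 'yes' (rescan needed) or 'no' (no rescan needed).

Answer: no

Derivation:
Old min = -17 at index 3
Change at index 0: -10 -> 52
Index 0 was NOT the min. New min = min(-17, 52). No rescan of other elements needed.
Needs rescan: no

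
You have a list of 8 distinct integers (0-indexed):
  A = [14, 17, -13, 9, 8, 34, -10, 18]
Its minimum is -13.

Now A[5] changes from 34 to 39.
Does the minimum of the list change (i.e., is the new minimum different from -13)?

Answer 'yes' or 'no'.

Answer: no

Derivation:
Old min = -13
Change: A[5] 34 -> 39
Changed element was NOT the min; min changes only if 39 < -13.
New min = -13; changed? no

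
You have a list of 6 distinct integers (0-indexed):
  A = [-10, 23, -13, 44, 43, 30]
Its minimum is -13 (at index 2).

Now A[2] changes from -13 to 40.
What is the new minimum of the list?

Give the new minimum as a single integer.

Answer: -10

Derivation:
Old min = -13 (at index 2)
Change: A[2] -13 -> 40
Changed element WAS the min. Need to check: is 40 still <= all others?
  Min of remaining elements: -10
  New min = min(40, -10) = -10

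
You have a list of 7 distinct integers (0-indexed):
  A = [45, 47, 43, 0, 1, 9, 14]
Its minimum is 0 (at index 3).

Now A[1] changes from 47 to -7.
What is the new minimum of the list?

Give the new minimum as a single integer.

Answer: -7

Derivation:
Old min = 0 (at index 3)
Change: A[1] 47 -> -7
Changed element was NOT the old min.
  New min = min(old_min, new_val) = min(0, -7) = -7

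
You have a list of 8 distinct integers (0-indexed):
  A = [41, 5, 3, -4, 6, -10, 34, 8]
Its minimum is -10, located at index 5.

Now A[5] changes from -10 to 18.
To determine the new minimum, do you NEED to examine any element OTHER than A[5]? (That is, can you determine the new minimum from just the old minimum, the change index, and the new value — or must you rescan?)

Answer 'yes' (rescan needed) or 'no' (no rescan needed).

Old min = -10 at index 5
Change at index 5: -10 -> 18
Index 5 WAS the min and new value 18 > old min -10. Must rescan other elements to find the new min.
Needs rescan: yes

Answer: yes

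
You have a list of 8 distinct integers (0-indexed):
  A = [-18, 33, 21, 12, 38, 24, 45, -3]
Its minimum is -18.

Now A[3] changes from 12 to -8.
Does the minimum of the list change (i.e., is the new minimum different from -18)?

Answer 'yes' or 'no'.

Answer: no

Derivation:
Old min = -18
Change: A[3] 12 -> -8
Changed element was NOT the min; min changes only if -8 < -18.
New min = -18; changed? no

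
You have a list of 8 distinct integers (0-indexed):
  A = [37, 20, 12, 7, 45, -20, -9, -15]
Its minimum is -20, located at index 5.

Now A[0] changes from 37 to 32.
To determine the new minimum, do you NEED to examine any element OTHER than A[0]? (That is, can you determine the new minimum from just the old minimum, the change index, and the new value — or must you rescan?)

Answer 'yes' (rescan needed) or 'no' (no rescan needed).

Answer: no

Derivation:
Old min = -20 at index 5
Change at index 0: 37 -> 32
Index 0 was NOT the min. New min = min(-20, 32). No rescan of other elements needed.
Needs rescan: no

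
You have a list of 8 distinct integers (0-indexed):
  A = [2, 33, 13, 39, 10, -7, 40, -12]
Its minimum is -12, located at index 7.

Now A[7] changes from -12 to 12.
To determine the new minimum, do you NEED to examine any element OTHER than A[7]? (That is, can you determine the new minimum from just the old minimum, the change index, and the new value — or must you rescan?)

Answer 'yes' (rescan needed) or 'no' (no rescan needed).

Answer: yes

Derivation:
Old min = -12 at index 7
Change at index 7: -12 -> 12
Index 7 WAS the min and new value 12 > old min -12. Must rescan other elements to find the new min.
Needs rescan: yes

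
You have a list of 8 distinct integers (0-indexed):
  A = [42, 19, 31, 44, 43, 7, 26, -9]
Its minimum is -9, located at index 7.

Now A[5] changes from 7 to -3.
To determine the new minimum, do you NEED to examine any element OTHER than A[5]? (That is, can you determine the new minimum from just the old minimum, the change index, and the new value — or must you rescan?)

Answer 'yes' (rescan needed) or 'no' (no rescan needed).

Old min = -9 at index 7
Change at index 5: 7 -> -3
Index 5 was NOT the min. New min = min(-9, -3). No rescan of other elements needed.
Needs rescan: no

Answer: no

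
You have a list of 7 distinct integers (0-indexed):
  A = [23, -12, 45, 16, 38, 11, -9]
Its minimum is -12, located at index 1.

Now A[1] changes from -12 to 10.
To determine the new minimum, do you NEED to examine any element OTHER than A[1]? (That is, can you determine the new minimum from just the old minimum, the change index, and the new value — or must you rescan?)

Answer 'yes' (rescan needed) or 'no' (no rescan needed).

Old min = -12 at index 1
Change at index 1: -12 -> 10
Index 1 WAS the min and new value 10 > old min -12. Must rescan other elements to find the new min.
Needs rescan: yes

Answer: yes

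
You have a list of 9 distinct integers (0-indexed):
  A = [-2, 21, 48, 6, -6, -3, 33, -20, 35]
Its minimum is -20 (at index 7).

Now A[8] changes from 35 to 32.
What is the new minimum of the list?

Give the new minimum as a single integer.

Old min = -20 (at index 7)
Change: A[8] 35 -> 32
Changed element was NOT the old min.
  New min = min(old_min, new_val) = min(-20, 32) = -20

Answer: -20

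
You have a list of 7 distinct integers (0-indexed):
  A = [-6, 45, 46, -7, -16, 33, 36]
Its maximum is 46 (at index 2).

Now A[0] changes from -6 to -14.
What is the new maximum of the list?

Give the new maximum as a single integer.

Old max = 46 (at index 2)
Change: A[0] -6 -> -14
Changed element was NOT the old max.
  New max = max(old_max, new_val) = max(46, -14) = 46

Answer: 46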